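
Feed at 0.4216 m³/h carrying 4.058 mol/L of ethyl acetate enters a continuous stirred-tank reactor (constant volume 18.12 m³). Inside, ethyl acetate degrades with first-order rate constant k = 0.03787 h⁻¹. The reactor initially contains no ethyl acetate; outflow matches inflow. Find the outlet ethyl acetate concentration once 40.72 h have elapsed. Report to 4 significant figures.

Accumulation = in − out − consumed: V dC/dt = Q C_in − Q C − k V C.
This is linear with rate a = Q/V + k = 0.0611371 h⁻¹.
C_ss = Q C_in/(Q + kV) = 1.54436 mol/L; C(t) = C_ss + (C₀ − C_ss) e^(−a t).
C(40.72) = 1.54436 + (-1.54436)·e^(−0.0611371·40.72) = 1.54436 + (-1.54436)·0.0829512 = 1.41626 mol/L.

1.416 mol/L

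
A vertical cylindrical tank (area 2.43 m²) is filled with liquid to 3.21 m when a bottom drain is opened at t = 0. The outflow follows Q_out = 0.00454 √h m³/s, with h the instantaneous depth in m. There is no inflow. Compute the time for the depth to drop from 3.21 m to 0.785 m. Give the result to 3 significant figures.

969 s

With no inflow, A dh/dt = −0.00454 √h.
This is separable: 2 d(√h)/dt = −0.00454/A, so √h = √h₀ − (0.00454/(2A)) t.
t = 2A(√h₀ − √h)/0.00454 = 2·2.43·(√3.21 − √0.785)/0.00454
  = 4.8600 × (1.7916 − 0.88600) / 0.00454 = 969.48 s.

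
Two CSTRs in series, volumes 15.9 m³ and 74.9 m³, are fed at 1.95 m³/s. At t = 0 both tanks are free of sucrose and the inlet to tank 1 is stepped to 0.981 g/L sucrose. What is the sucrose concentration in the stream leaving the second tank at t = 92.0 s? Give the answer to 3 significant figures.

0.867 g/L

Species balance on tank i: dCᵢ/dt = (Cᵢ₋₁ − Cᵢ)/τᵢ with τᵢ = Vᵢ/Q.
τ₁ = 15.9/1.95 = 8.1538 s; τ₂ = 74.9/1.95 = 38.410 s.
Solving the cascade with C₁(0)=C₂(0)=0 gives C₂(t) = C_in[1 − (τ₁ e^(−t/τ₁) − τ₂ e^(−t/τ₂))/(τ₁ − τ₂)].
At t = 92.0: e^(−t/τ₁) = 1.2585e-05, e^(−t/τ₂) = 0.091155.
C₂ = 0.981·[1 − (8.1538·1.2585e-05 − 38.410·0.091155)/(-30.256)] = 0.981·0.88428 = 0.86748 g/L.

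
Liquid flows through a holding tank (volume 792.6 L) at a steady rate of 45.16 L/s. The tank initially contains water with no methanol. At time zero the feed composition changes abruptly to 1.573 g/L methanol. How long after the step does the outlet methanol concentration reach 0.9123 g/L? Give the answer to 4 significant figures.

15.22 s

Transient balance on the dissolved component: V dC/dt = Q(C_in − C), so τ = V/Q = 17.5509 s.
C(t) = C_in + (C₀ − C_in) e^(−t/τ). Set C = 0.9123 and solve for t:
e^(−t/τ) = (C − C_in)/(C₀ − C_in) = (0.9123 − 1.573)/(0 − 1.573) = 0.420025
t = −τ ln(…) = 17.5509 × 0.867440 = 15.2244 s.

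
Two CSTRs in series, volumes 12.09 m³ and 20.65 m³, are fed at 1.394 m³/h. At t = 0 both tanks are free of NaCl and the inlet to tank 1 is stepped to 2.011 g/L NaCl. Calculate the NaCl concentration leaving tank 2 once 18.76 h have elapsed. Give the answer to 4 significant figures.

Species balance on tank i: dCᵢ/dt = (Cᵢ₋₁ − Cᵢ)/τᵢ with τᵢ = Vᵢ/Q.
τ₁ = 12.09/1.394 = 8.67288 h; τ₂ = 20.65/1.394 = 14.8135 h.
Solving the cascade with C₁(0)=C₂(0)=0 gives C₂(t) = C_in[1 − (τ₁ e^(−t/τ₁) − τ₂ e^(−t/τ₂))/(τ₁ − τ₂)].
At t = 18.76: e^(−t/τ₁) = 0.114972, e^(−t/τ₂) = 0.281841.
C₂ = 2.011·[1 − (8.67288·0.114972 − 14.8135·0.281841)/(-6.14060)] = 2.011·0.482477 = 0.970262 g/L.

0.9703 g/L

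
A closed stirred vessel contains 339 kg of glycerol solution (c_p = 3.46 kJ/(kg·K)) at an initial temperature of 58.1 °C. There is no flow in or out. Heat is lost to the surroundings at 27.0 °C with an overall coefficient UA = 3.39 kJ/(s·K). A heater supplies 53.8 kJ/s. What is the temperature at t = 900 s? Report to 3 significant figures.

44.0 °C

M c_p dT/dt = −UA(T − T_amb) + Q̇.
dT/dt = (T_ss − T)/τ with T_ss = T_amb + Q̇/UA = 27.0 + 53.8/3.39 = 42.870 °C, τ = M c_p/UA = 339·3.46/3.39 = 346.00 s.
This is linear first-order; T(t) = T_ss + (T₀ − T_ss) e^(−t/τ).
T(900) = 42.870 + (15.230)·0.074188 = 44.000 °C.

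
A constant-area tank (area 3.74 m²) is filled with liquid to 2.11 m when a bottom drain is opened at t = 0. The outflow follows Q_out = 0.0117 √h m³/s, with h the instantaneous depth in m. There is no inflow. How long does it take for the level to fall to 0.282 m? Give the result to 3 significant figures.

589 s

A dh/dt = −Q_out = −0.0117 √h.
∫ h^(−1/2) dh = −(0.0117/A) ∫ dt, giving 2√h = 2√h₀ − (0.0117/A) t.
t = 2A(√h₀ − √h)/0.0117 = 2·3.74·(√2.11 − √0.282)/0.0117
  = 7.4800 × (1.4526 − 0.53104) / 0.0117 = 589.16 s.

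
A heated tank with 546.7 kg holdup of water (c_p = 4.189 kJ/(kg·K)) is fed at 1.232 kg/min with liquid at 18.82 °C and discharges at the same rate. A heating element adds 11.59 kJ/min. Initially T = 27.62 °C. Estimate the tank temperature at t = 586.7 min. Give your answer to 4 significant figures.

M c_p dT/dt = ṁ c_p (T_in − T) + Q̇.
τ = M/ṁ = 443.750 min; T_ss = T_in + Q̇/(ṁ c_p) = 18.82 + 11.59/(1.232·4.189) = 21.0658 °C.
T approaches T_ss exponentially: T(t) = T_ss + (T₀ − T_ss) e^(−t/τ).
T(586.7) = 21.0658 + (6.55425)·e^(−586.7/443.750) = 21.0658 + (6.55425)·0.266564 = 22.8129 °C.

22.81 °C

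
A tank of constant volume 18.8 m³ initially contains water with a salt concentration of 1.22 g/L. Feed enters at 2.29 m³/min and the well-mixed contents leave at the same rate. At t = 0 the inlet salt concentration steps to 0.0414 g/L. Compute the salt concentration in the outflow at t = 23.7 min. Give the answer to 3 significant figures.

0.107 g/L

Transient balance on the dissolved component: V dC/dt = Q(C_in − C).
Time constant τ = V/Q = 18.8/2.29 = 8.2096 min.
Solution: C(t) = C_in + (C₀ − C_in) e^(−t/τ).
C(23.7) = 0.0414 + (1.22 − 0.0414)·e^(−23.7/8.2096) = 0.0414 + (1.1786)·0.055751 = 0.10711 g/L.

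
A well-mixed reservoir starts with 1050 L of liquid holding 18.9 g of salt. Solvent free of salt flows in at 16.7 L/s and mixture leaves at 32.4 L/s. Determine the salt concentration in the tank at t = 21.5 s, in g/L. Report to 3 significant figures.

Let m(t) be the amount of salt. Volume: V(t) = V₀ + (Q_in − Q_out) t = 1050 − 15.700 t; V(21.5) = 712.45 L.
No salt enters, so dm/dt = −Q_out · (m/V).
dm/m = −Q_out dt/(V₀ − 15.700 t); integrating gives ln(m/m₀) = −(Q_out/(Q_in−Q_out)) ln(V/V₀).
m = m₀ (V₀/V)^(Q_out/(Q_in−Q_out)) = 18.9 × (1050/712.45)^(-2.0637) = 8.4891 g.
C = m/V = 8.4891/712.45 = 0.011915 g/L.

0.0119 g/L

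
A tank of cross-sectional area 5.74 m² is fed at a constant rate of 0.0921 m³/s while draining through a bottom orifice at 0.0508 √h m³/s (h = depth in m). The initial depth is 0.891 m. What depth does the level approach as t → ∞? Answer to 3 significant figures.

Level balance: A dh/dt = 0.0921 − 0.0508 √h. Setting dh/dt = 0:
Q_in = 0.0508 √h_ss ⇒ √h_ss = 0.0921/0.0508 = 1.8130.
h_ss = 1.8130² = 3.2869 m. (Since h₀ = 0.891 m < h_ss, the level will rise toward this value.)

3.29 m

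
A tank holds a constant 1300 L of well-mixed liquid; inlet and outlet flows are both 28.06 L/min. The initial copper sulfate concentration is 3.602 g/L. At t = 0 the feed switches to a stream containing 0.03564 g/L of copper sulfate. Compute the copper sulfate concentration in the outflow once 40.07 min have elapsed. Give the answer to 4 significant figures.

Unsteady species balance (constant V, well mixed): V dC/dt = Q(C_in − C).
Time constant τ = V/Q = 1300/28.06 = 46.3293 min.
C approaches C_in exponentially: C(t) = C_in + (C₀ − C_in) e^(−t/τ).
C(40.07) = 0.03564 + (3.602 − 0.03564)·e^(−40.07/46.3293) = 0.03564 + (3.56636)·0.421096 = 1.53742 g/L.

1.537 g/L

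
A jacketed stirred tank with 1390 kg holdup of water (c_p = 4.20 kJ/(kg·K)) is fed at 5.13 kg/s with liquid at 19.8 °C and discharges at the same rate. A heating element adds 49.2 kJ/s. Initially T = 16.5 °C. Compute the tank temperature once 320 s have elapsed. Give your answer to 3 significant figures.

20.4 °C

M c_p dT/dt = ṁ c_p (T_in − T) + Q̇.
τ = M/ṁ = 270.96 s; T_ss = T_in + Q̇/(ṁ c_p) = 19.8 + 49.2/(5.13·4.20) = 22.083 °C.
Solution: T(t) = T_ss + (T₀ − T_ss) e^(−t/τ).
T(320) = 22.083 + (-5.5835)·e^(−320/270.96) = 22.083 + (-5.5835)·0.30697 = 20.370 °C.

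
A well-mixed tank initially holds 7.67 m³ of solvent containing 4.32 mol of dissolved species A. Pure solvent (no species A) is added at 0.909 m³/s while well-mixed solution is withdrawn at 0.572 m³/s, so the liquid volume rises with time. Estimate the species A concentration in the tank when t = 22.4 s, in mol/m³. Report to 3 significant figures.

0.0887 mol/m³

Let m(t) be the amount of species A. Volume: V(t) = V₀ + (Q_in − Q_out) t = 7.67 + 0.33700 t; V(22.4) = 15.219 m³.
No species A enters, so dm/dt = −Q_out · (m/V).
dm/m = −Q_out dt/(V₀ + 0.33700 t); integrating gives ln(m/m₀) = −(Q_out/(Q_in−Q_out)) ln(V/V₀).
m = m₀ (V₀/V)^(Q_out/(Q_in−Q_out)) = 4.32 × (7.67/15.219)^(1.6973) = 1.3502 mol.
C = m/V = 1.3502/15.219 = 0.088716 mol/m³.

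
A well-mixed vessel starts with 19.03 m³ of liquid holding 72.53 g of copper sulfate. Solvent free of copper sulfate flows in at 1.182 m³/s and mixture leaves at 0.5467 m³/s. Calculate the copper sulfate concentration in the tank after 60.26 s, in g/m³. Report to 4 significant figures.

0.4900 g/m³

Total volume: dV/dt = Q_in − Q_out = 0.635300 m³/s, so V(t) = 19.03 + 0.635300 t and V(60.26) = 57.3132 m³.
Species balance (pure solvent in): dm/dt = −Q_out · m/V(t).
dm/m = −Q_out dt/(V₀ + 0.635300 t); integrating gives ln(m/m₀) = −(Q_out/(Q_in−Q_out)) ln(V/V₀).
m = m₀ (V₀/V)^(Q_out/(Q_in−Q_out)) = 72.53 × (19.03/57.3132)^(0.860538) = 28.0853 g.
C = m/V = 28.0853/57.3132 = 0.490031 g/m³.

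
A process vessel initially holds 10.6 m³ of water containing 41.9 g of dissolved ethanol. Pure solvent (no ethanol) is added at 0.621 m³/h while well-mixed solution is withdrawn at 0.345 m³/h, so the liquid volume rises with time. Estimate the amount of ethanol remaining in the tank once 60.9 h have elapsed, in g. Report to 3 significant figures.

Let m(t) be the amount of ethanol. Volume: V(t) = V₀ + (Q_in − Q_out) t = 10.6 + 0.27600 t; V(60.9) = 27.408 m³.
No ethanol enters, so dm/dt = −Q_out · (m/V).
dm/m = −Q_out dt/(V₀ + 0.27600 t); integrating gives ln(m/m₀) = −(Q_out/(Q_in−Q_out)) ln(V/V₀).
m = m₀ (V₀/V)^(Q_out/(Q_in−Q_out)) = 41.9 × (10.6/27.408)^(1.2500) = 12.779 g.

12.8 g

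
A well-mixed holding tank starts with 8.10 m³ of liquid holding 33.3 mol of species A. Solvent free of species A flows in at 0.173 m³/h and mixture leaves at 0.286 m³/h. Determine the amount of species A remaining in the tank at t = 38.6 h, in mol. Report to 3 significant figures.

Let m(t) be the amount of species A. Volume: V(t) = V₀ + (Q_in − Q_out) t = 8.10 − 0.11300 t; V(38.6) = 3.7382 m³.
Species balance (pure solvent in): dm/dt = −Q_out · m/V(t).
Separate: dm/m = −Q_out dt/V(t) ⇒ ln(m/m₀) = −(Q_out/(Q_in−Q_out)) ln(V/V₀).
m = m₀ (V₀/V)^(Q_out/(Q_in−Q_out)) = 33.3 × (8.10/3.7382)^(-2.5310) = 4.7042 mol.

4.70 mol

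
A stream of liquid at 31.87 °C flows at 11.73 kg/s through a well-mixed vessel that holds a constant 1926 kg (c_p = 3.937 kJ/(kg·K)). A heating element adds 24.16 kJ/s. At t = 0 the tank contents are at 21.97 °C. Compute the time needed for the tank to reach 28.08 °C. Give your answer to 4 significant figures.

M c_p dT/dt = ṁ c_p (T_in − T) + Q̇.
τ = M/ṁ = 164.194 s; T_ss = T_in + Q̇/(ṁ c_p) = 32.3932 °C.
T(t) = T_ss + (T₀ − T_ss) e^(−t/τ). Set T = 28.08:
e^(−t/τ) = (28.08 − 32.3932)/(21.97 − 32.3932) = 0.413805
t = −164.194 · ln(0.413805) = 144.878 s.

144.9 s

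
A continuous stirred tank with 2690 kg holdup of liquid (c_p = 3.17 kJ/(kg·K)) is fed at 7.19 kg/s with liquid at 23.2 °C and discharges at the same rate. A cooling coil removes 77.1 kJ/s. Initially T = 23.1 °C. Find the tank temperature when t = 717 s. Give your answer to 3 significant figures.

M c_p dT/dt = ṁ c_p (T_in − T) − Q̇.
τ = M/ṁ = 374.13 s; T_ss = T_in − Q̇/(ṁ c_p) = 23.2 − 77.1/(7.19·3.17) = 19.817 °C.
Solution: T(t) = T_ss + (T₀ − T_ss) e^(−t/τ).
T(717) = 19.817 + (3.2827)·e^(−717/374.13) = 19.817 + (3.2827)·0.14713 = 20.300 °C.

20.3 °C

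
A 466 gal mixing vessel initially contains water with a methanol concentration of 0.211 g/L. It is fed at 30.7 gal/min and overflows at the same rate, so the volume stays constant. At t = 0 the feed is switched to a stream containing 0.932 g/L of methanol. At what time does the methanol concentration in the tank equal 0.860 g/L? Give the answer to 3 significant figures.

35.0 min

Mass balance on the solute (V constant): V dC/dt = Q(C_in − C), so τ = V/Q = 15.179 min.
C(t) = C_in + (C₀ − C_in) e^(−t/τ). Set C = 0.860 and solve for t:
e^(−t/τ) = (C − C_in)/(C₀ − C_in) = (0.860 − 0.932)/(0.211 − 0.932) = 0.099861
t = −τ ln(…) = 15.179 × 2.3040 = 34.972 min.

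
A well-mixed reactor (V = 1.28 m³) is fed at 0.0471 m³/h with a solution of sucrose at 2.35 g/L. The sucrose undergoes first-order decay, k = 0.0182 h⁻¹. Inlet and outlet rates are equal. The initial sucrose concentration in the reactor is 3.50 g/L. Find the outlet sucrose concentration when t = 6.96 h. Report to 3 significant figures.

2.89 g/L

Accumulation = in − out − consumed: V dC/dt = Q C_in − Q C − k V C.
dC/dt = (Q/V) C_in − (Q/V + k) C; effective rate a = Q/V + k = 0.036797 + 0.0182 = 0.054997 h⁻¹.
C_ss = Q C_in/(Q + kV) = 1.5723 g/L; C(t) = C_ss + (C₀ − C_ss) e^(−a t).
C(6.96) = 1.5723 + (1.9277)·e^(−0.054997·6.96) = 1.5723 + (1.9277)·0.68196 = 2.8869 g/L.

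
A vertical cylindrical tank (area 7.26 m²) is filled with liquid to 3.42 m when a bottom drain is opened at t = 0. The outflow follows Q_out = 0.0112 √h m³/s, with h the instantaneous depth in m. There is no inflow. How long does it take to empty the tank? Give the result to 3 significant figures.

2400 s

A dh/dt = −Q_out = −0.0112 √h.
This is separable: 2 d(√h)/dt = −0.0112/A, so √h = √h₀ − (0.0112/(2A)) t.
Tank is empty when √h = 0: t_empty = 2A√h₀/0.0112.
t_empty = 2·7.26·√3.42/0.0112 = 14.520·1.8493/0.0112 = 2397.5 s.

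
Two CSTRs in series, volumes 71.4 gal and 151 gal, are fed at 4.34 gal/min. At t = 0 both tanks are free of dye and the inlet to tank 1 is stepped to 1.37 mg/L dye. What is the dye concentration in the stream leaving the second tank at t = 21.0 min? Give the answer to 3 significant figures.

0.292 mg/L

Time constants: τᵢ = Vᵢ/Q for each well-mixed tank.
τ₁ = 71.4/4.34 = 16.452 min; τ₂ = 151/4.34 = 34.793 min.
Solving the cascade with C₁(0)=C₂(0)=0 gives C₂(t) = C_in[1 − (τ₁ e^(−t/τ₁) − τ₂ e^(−t/τ₂))/(τ₁ − τ₂)].
At t = 21.0: e^(−t/τ₁) = 0.27902, e^(−t/τ₂) = 0.54685.
C₂ = 1.37·[1 − (16.452·0.27902 − 34.793·0.54685)/(-18.341)] = 1.37·0.21291 = 0.29168 mg/L.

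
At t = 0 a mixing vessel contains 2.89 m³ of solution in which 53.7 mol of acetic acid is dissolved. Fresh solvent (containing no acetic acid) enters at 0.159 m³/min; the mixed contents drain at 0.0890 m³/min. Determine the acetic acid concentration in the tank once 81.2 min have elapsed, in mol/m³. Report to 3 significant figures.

1.57 mol/m³

Let m(t) be the amount of acetic acid. Volume: V(t) = V₀ + (Q_in − Q_out) t = 2.89 + 0.070000 t; V(81.2) = 8.5740 m³.
No acetic acid enters, so dm/dt = −Q_out · (m/V).
Separate: dm/m = −Q_out dt/V(t) ⇒ ln(m/m₀) = −(Q_out/(Q_in−Q_out)) ln(V/V₀).
m = m₀ (V₀/V)^(Q_out/(Q_in−Q_out)) = 53.7 × (2.89/8.5740)^(1.2714) = 13.474 mol.
C = m/V = 13.474/8.5740 = 1.5715 mol/m³.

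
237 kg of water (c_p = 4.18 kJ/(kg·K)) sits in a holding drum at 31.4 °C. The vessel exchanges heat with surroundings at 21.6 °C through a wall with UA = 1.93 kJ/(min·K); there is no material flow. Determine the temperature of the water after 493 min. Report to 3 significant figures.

First-law balance (no shaft work): M c_p dT/dt = −UA(T − T_amb).
dT/dt = (T_ss − T)/τ with T_ss = T_amb = 21.600 °C, τ = M c_p/UA = 237·4.18/1.93 = 513.30 min.
T approaches T_ss exponentially: T(t) = T_ss + (T₀ − T_ss) e^(−t/τ).
T(493) = 21.600 + (9.8000)·0.38272 = 25.351 °C.

25.4 °C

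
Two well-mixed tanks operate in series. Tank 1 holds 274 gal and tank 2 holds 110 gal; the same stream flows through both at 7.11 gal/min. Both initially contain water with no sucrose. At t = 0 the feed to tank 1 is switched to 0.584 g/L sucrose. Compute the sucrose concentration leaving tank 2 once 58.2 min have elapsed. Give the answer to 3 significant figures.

0.378 g/L

Species balance on tank i: dCᵢ/dt = (Cᵢ₋₁ − Cᵢ)/τᵢ with τᵢ = Vᵢ/Q.
τ₁ = 274/7.11 = 38.537 min; τ₂ = 110/7.11 = 15.471 min.
Tank 1: C₁ = C_in(1 − e^(−t/τ₁)). Tank 2 (τ₁ ≠ τ₂): C₂ = C_in[1 − (τ₁ e^(−t/τ₁) − τ₂ e^(−t/τ₂))/(τ₁ − τ₂)].
At t = 58.2: e^(−t/τ₁) = 0.22086, e^(−t/τ₂) = 0.023241.
C₂ = 0.584·[1 − (38.537·0.22086 − 15.471·0.023241)/(23.066)] = 0.584·0.64659 = 0.37761 g/L.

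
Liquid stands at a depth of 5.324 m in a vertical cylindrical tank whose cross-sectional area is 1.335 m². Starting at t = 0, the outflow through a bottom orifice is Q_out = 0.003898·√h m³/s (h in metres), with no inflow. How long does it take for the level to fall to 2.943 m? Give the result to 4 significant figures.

405.4 s

A dh/dt = −Q_out = −0.003898 √h.
Separate and integrate: 2(√h − √h₀) = −(0.003898/A) t.
t = 2A(√h₀ − √h)/0.003898 = 2·1.335·(√5.324 − √2.943)/0.003898
  = 2.67000 × (2.30738 − 1.71552) / 0.003898 = 405.406 s.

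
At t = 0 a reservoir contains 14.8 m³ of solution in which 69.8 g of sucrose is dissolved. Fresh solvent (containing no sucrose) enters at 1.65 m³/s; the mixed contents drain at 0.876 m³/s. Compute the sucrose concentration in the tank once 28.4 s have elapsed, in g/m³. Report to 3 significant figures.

0.677 g/m³

Total volume: dV/dt = Q_in − Q_out = 0.77400 m³/s, so V(t) = 14.8 + 0.77400 t and V(28.4) = 36.782 m³.
No sucrose enters, so dm/dt = −Q_out · (m/V).
Separate: dm/m = −Q_out dt/V(t) ⇒ ln(m/m₀) = −(Q_out/(Q_in−Q_out)) ln(V/V₀).
m = m₀ (V₀/V)^(Q_out/(Q_in−Q_out)) = 69.8 × (14.8/36.782)^(1.1318) = 24.911 g.
C = m/V = 24.911/36.782 = 0.67726 g/m³.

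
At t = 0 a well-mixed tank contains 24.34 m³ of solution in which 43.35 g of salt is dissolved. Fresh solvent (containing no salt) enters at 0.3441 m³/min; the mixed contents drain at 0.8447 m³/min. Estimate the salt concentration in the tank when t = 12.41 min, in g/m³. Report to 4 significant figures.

1.454 g/m³

Let m(t) be the amount of salt. Volume: V(t) = V₀ + (Q_in − Q_out) t = 24.34 − 0.500600 t; V(12.41) = 18.1276 m³.
Solute balance: dm/dt = 0 − Q_out C = −Q_out m/V(t).
dm/m = −Q_out dt/(V₀ − 0.500600 t); integrating gives ln(m/m₀) = −(Q_out/(Q_in−Q_out)) ln(V/V₀).
m = m₀ (V₀/V)^(Q_out/(Q_in−Q_out)) = 43.35 × (24.34/18.1276)^(-1.68738) = 26.3655 g.
C = m/V = 26.3655/18.1276 = 1.45445 g/m³.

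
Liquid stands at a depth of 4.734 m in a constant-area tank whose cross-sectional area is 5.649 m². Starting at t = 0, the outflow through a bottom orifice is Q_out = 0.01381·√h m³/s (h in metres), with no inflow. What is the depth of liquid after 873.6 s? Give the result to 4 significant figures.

Accumulation of liquid (constant cross-section A): A dh/dt = −0.01381 √h.
This is separable: 2 d(√h)/dt = −0.01381/A, so √h = √h₀ − (0.01381/(2A)) t.
√h = √4.734 − 0.01381·873.6/(2·5.649) = 2.17578 − 1.06784 = 1.10794.
h = 1.10794² = 1.22753 m.

1.228 m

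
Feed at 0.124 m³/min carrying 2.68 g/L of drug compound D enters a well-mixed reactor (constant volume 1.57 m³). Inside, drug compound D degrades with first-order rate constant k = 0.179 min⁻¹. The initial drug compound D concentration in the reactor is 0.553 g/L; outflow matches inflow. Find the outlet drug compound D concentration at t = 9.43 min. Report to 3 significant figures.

0.797 g/L

Accumulation = in − out − consumed: V dC/dt = Q C_in − Q C − k V C.
dC/dt = (Q/V) C_in − (Q/V + k) C; effective rate a = Q/V + k = 0.078981 + 0.179 = 0.25798 min⁻¹.
C_ss = Q C_in/(Q + kV) = 0.82048 g/L; C(t) = C_ss + (C₀ − C_ss) e^(−a t).
C(9.43) = 0.82048 + (-0.26748)·e^(−0.25798·9.43) = 0.82048 + (-0.26748)·0.087794 = 0.79700 g/L.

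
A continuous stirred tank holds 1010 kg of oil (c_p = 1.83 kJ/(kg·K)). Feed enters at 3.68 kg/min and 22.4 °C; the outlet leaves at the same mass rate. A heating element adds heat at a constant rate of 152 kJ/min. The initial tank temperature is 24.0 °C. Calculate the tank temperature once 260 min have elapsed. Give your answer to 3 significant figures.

Heat balance on the well-mixed liquid: M c_p dT/dt = ṁ c_p (T_in − T) + 152.
τ = M/ṁ = 274.46 min; T_ss = T_in + Q̇/(ṁ c_p) = 22.4 + 152/(3.68·1.83) = 44.971 °C.
T approaches T_ss exponentially: T(t) = T_ss + (T₀ − T_ss) e^(−t/τ).
T(260) = 44.971 + (-20.971)·e^(−260/274.46) = 44.971 + (-20.971)·0.38778 = 36.839 °C.

36.8 °C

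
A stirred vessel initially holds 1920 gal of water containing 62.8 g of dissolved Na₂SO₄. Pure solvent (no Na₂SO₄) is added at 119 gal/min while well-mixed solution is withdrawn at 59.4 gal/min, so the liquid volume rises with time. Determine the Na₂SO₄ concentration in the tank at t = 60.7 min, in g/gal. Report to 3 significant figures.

0.00395 g/gal

Total volume: dV/dt = Q_in − Q_out = 59.600 gal/min, so V(t) = 1920 + 59.600 t and V(60.7) = 5537.7 gal.
Solute balance: dm/dt = 0 − Q_out C = −Q_out m/V(t).
Separate: dm/m = −Q_out dt/V(t) ⇒ ln(m/m₀) = −(Q_out/(Q_in−Q_out)) ln(V/V₀).
m = m₀ (V₀/V)^(Q_out/(Q_in−Q_out)) = 62.8 × (1920/5537.7)^(0.99664) = 21.851 g.
C = m/V = 21.851/5537.7 = 0.0039459 g/gal.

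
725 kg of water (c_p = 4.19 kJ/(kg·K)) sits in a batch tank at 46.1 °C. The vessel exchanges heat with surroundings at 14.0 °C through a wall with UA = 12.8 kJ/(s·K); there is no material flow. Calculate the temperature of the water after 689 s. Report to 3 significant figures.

M c_p dT/dt = −UA(T − T_amb).
dT/dt = (T_ss − T)/τ with T_ss = T_amb = 14.000 °C, τ = M c_p/UA = 725·4.19/12.8 = 237.32 s.
This is linear first-order; T(t) = T_ss + (T₀ − T_ss) e^(−t/τ).
T(689) = 14.000 + (32.100)·0.054847 = 15.761 °C.

15.8 °C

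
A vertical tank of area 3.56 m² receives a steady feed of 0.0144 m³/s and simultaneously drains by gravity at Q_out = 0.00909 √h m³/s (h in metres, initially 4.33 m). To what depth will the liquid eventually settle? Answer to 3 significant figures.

Volume balance on the tank: A dh/dt = Q_in − 0.00909 √h. At steady state dh/dt = 0:
Q_in = 0.00909 √h_ss ⇒ √h_ss = 0.0144/0.00909 = 1.5842.
h_ss = 1.5842² = 2.5096 m. (Since h₀ = 4.33 m > h_ss, the level will fall toward this value.)

2.51 m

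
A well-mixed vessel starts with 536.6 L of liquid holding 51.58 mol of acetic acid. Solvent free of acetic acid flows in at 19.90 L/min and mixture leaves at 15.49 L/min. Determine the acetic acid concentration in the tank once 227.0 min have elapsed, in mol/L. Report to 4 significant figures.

Total volume: dV/dt = Q_in − Q_out = 4.41000 L/min, so V(t) = 536.6 + 4.41000 t and V(227.0) = 1537.67 L.
Solute balance: dm/dt = 0 − Q_out C = −Q_out m/V(t).
dm/m = −Q_out dt/(V₀ + 4.41000 t); integrating gives ln(m/m₀) = −(Q_out/(Q_in−Q_out)) ln(V/V₀).
m = m₀ (V₀/V)^(Q_out/(Q_in−Q_out)) = 51.58 × (536.6/1537.67)^(3.51247) = 1.27801 mol.
C = m/V = 1.27801/1537.67 = 0.000831136 mol/L.

0.0008311 mol/L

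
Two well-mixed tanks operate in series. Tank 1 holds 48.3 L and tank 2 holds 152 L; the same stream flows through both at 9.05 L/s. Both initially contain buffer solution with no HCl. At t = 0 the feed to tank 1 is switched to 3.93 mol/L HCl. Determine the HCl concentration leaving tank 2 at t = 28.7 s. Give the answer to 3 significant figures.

Species balance on tank i: dCᵢ/dt = (Cᵢ₋₁ − Cᵢ)/τᵢ with τᵢ = Vᵢ/Q.
τ₁ = 48.3/9.05 = 5.3370 s; τ₂ = 152/9.05 = 16.796 s.
Tank 1: C₁ = C_in(1 − e^(−t/τ₁)). Tank 2 (τ₁ ≠ τ₂): C₂ = C_in[1 − (τ₁ e^(−t/τ₁) − τ₂ e^(−t/τ₂))/(τ₁ − τ₂)].
At t = 28.7: e^(−t/τ₁) = 0.0046192, e^(−t/τ₂) = 0.18109.
C₂ = 3.93·[1 − (5.3370·0.0046192 − 16.796·0.18109)/(-11.459)] = 3.93·0.73672 = 2.8953 mol/L.

2.90 mol/L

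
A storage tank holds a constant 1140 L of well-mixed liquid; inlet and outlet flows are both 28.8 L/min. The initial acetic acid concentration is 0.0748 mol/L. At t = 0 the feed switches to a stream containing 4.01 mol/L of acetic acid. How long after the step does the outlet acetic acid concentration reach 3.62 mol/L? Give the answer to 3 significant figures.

Species balance: V dC/dt = Q(C_in − C) ⇒ τ = V/Q = 39.583 min.
C(t) = C_in + (C₀ − C_in) e^(−t/τ). Set C = 3.62 and solve for t:
e^(−t/τ) = (C − C_in)/(C₀ − C_in) = (3.62 − 4.01)/(0.0748 − 4.01) = 0.099106
t = −τ ln(…) = 39.583 × 2.3116 = 91.500 min.

91.5 min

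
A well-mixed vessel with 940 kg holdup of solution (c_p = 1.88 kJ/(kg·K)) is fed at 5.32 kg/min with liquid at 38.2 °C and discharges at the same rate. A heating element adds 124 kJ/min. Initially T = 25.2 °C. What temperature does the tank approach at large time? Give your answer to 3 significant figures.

50.6 °C

M c_p dT/dt = ṁ c_p (T_in − T) + Q̇.
At steady state dT/dt = 0 ⇒ T_ss = T_in + Q̇/(ṁ c_p) = 38.2 + 124/(5.32·1.88) = 50.598 °C.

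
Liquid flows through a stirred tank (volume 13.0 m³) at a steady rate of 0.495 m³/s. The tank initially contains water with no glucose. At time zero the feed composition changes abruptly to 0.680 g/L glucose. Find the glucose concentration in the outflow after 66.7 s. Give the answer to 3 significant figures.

0.626 g/L

Transient balance on the dissolved component: V dC/dt = Q(C_in − C).
So dC/dt = (C_in − C)/τ with τ = V/Q = 13.0/0.495 = 26.263 s.
This is linear first-order; C(t) = C_in + (C₀ − C_in) e^(−t/τ).
C(66.7) = 0.680 + (0 − 0.680)·e^(−66.7/26.263) = 0.680 + (-0.68000)·0.078888 = 0.62636 g/L.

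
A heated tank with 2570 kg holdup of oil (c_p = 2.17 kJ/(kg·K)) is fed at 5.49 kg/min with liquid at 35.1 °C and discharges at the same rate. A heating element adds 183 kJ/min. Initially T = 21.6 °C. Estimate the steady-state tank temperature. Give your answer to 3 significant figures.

Heat balance on the well-mixed liquid: M c_p dT/dt = ṁ c_p (T_in − T) + 183.
At steady state dT/dt = 0 ⇒ T_ss = T_in + Q̇/(ṁ c_p) = 35.1 + 183/(5.49·2.17) = 50.461 °C.

50.5 °C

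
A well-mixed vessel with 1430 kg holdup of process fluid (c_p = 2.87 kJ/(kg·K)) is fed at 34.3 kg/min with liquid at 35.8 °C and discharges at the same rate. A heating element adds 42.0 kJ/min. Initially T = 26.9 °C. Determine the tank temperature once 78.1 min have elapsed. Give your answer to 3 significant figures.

Unsteady energy balance on the tank contents: M c_p dT/dt = ṁ c_p (T_in − T) + 42.0.
τ = M/ṁ = 41.691 min; T_ss = T_in + Q̇/(ṁ c_p) = 35.8 + 42.0/(34.3·2.87) = 36.227 °C.
Solution: T(t) = T_ss + (T₀ − T_ss) e^(−t/τ).
T(78.1) = 36.227 + (-9.3267)·e^(−78.1/41.691) = 36.227 + (-9.3267)·0.15361 = 34.794 °C.

34.8 °C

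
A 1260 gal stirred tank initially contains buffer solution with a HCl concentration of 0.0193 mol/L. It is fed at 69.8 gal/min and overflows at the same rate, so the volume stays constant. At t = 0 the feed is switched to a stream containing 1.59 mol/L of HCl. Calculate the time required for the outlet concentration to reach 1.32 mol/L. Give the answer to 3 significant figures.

Species balance: V dC/dt = Q(C_in − C) ⇒ τ = V/Q = 18.052 min.
C(t) = C_in + (C₀ − C_in) e^(−t/τ). Set C = 1.32 and solve for t:
e^(−t/τ) = (C − C_in)/(C₀ − C_in) = (1.32 − 1.59)/(0.0193 − 1.59) = 0.17190
t = −τ ln(…) = 18.052 × 1.7609 = 31.786 min.

31.8 min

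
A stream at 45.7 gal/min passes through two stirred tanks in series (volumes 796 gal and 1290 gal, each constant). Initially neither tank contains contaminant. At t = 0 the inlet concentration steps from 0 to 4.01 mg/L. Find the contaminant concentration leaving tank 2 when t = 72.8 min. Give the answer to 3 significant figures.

Time constants: τᵢ = Vᵢ/Q for each well-mixed tank.
τ₁ = 796/45.7 = 17.418 min; τ₂ = 1290/45.7 = 28.228 min.
Tank 1: C₁ = C_in(1 − e^(−t/τ₁)). Tank 2 (τ₁ ≠ τ₂): C₂ = C_in[1 − (τ₁ e^(−t/τ₁) − τ₂ e^(−t/τ₂))/(τ₁ − τ₂)].
At t = 72.8: e^(−t/τ₁) = 0.015305, e^(−t/τ₂) = 0.075847.
C₂ = 4.01·[1 − (17.418·0.015305 − 28.228·0.075847)/(-10.810)] = 4.01·0.82660 = 3.3147 mg/L.

3.31 mg/L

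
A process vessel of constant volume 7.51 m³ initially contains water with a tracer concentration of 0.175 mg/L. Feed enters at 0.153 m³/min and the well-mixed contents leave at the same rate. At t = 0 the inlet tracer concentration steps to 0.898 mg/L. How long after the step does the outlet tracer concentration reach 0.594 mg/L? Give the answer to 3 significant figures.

Species balance: V dC/dt = Q(C_in − C) ⇒ τ = V/Q = 49.085 min.
C(t) = C_in + (C₀ − C_in) e^(−t/τ). Set C = 0.594 and solve for t:
e^(−t/τ) = (C − C_in)/(C₀ − C_in) = (0.594 − 0.898)/(0.175 − 0.898) = 0.42047
t = −τ ln(…) = 49.085 × 0.86638 = 42.526 min.

42.5 min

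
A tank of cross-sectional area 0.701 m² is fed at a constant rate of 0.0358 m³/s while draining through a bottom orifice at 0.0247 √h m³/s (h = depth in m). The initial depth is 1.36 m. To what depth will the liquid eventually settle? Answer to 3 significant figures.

A dh/dt = Q_in − 0.0247 √h. Steady state requires inflow = outflow:
Q_in = 0.0247 √h_ss ⇒ √h_ss = 0.0358/0.0247 = 1.4494.
h_ss = 1.4494² = 2.1007 m. (Since h₀ = 1.36 m < h_ss, the level will rise toward this value.)

2.10 m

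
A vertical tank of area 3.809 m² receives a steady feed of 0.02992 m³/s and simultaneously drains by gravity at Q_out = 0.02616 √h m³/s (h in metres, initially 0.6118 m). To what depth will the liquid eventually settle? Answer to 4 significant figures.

1.308 m

Volume balance on the tank: A dh/dt = Q_in − 0.02616 √h. At steady state dh/dt = 0:
Q_in = 0.02616 √h_ss ⇒ √h_ss = 0.02992/0.02616 = 1.14373.
h_ss = 1.14373² = 1.30812 m. (Since h₀ = 0.6118 m < h_ss, the level will rise toward this value.)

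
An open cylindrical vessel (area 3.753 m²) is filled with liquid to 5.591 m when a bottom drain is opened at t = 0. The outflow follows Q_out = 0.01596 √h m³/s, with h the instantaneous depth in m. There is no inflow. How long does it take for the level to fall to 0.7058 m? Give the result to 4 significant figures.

A dh/dt = −Q_out = −0.01596 √h.
∫ h^(−1/2) dh = −(0.01596/A) ∫ dt, giving 2√h = 2√h₀ − (0.01596/A) t.
t = 2A(√h₀ − √h)/0.01596 = 2·3.753·(√5.591 − √0.7058)/0.01596
  = 7.50600 × (2.36453 − 0.840119) / 0.01596 = 716.931 s.

716.9 s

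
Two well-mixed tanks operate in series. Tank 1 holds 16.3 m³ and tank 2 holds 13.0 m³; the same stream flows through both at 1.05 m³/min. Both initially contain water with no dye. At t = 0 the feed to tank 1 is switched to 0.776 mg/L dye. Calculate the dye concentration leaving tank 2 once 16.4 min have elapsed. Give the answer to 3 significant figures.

Time constants: τᵢ = Vᵢ/Q for each well-mixed tank.
τ₁ = 16.3/1.05 = 15.524 min; τ₂ = 13.0/1.05 = 12.381 min.
Solving the cascade with C₁(0)=C₂(0)=0 gives C₂(t) = C_in[1 − (τ₁ e^(−t/τ₁) − τ₂ e^(−t/τ₂))/(τ₁ − τ₂)].
At t = 16.4: e^(−t/τ₁) = 0.34769, e^(−t/τ₂) = 0.26591.
C₂ = 0.776·[1 − (15.524·0.34769 − 12.381·0.26591)/(3.1429)] = 0.776·0.33012 = 0.25618 mg/L.

0.256 mg/L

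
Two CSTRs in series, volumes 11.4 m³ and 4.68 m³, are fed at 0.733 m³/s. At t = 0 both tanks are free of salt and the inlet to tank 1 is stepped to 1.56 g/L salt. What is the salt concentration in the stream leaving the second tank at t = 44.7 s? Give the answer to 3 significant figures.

1.41 g/L

Time constants: τᵢ = Vᵢ/Q for each well-mixed tank.
τ₁ = 11.4/0.733 = 15.553 s; τ₂ = 4.68/0.733 = 6.3847 s.
Tank 1: C₁ = C_in(1 − e^(−t/τ₁)). Tank 2 (τ₁ ≠ τ₂): C₂ = C_in[1 − (τ₁ e^(−t/τ₁) − τ₂ e^(−t/τ₂))/(τ₁ − τ₂)].
At t = 44.7: e^(−t/τ₁) = 0.056465, e^(−t/τ₂) = 0.00091089.
C₂ = 1.56·[1 − (15.553·0.056465 − 6.3847·0.00091089)/(9.1678)] = 1.56·0.90485 = 1.4116 g/L.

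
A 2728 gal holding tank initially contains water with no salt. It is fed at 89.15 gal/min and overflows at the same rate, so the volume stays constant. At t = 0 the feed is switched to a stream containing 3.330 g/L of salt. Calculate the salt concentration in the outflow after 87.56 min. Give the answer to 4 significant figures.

3.140 g/L

Accumulation = in − out for the solute gives V dC/dt = Q(C_in − C).
Rewrite as dC/dt + C/τ = C_in/τ, τ = V/Q = 30.6001 min.
This is linear first-order; C(t) = C_in + (C₀ − C_in) e^(−t/τ).
C(87.56) = 3.330 + (0 − 3.330)·e^(−87.56/30.6001) = 3.330 + (-3.33000)·0.0571871 = 3.13957 g/L.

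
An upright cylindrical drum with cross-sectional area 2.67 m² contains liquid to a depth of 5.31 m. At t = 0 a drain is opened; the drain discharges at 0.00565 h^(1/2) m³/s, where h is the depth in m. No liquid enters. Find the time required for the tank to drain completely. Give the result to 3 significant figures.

A dh/dt = −Q_out = −0.00565 √h.
∫ h^(−1/2) dh = −(0.00565/A) ∫ dt, giving 2√h = 2√h₀ − (0.00565/A) t.
Tank is empty when √h = 0: t_empty = 2A√h₀/0.00565.
t_empty = 2·2.67·√5.31/0.00565 = 5.3400·2.3043/0.00565 = 2177.9 s.

2180 s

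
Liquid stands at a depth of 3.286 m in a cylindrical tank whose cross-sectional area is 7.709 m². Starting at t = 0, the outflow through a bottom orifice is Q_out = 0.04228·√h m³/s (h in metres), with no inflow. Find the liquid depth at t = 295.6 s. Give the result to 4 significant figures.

Unsteady balance on liquid volume: A dh/dt = −0.04228 √h.
This is separable: 2 d(√h)/dt = −0.04228/A, so √h = √h₀ − (0.04228/(2A)) t.
√h = √3.286 − 0.04228·295.6/(2·7.709) = 1.81273 − 0.810609 = 1.00212.
h = 1.00212² = 1.00425 m.

1.004 m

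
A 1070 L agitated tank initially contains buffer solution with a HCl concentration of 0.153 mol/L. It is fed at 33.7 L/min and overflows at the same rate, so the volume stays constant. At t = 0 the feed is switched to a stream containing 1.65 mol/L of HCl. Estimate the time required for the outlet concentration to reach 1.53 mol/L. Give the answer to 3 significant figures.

80.1 min

Species balance: V dC/dt = Q(C_in − C) ⇒ τ = V/Q = 31.751 min.
C(t) = C_in + (C₀ − C_in) e^(−t/τ). Set C = 1.53 and solve for t:
e^(−t/τ) = (C − C_in)/(C₀ − C_in) = (1.53 − 1.65)/(0.153 − 1.65) = 0.080160
t = −τ ln(…) = 31.751 × 2.5237 = 80.130 min.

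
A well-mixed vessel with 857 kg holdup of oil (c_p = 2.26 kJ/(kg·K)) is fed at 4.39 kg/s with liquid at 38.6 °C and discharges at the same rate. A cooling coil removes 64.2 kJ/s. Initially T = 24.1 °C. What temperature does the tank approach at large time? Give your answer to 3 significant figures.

32.1 °C

Heat balance on the well-mixed liquid: M c_p dT/dt = ṁ c_p (T_in − T) − 64.2.
At steady state dT/dt = 0 ⇒ T_ss = T_in − Q̇/(ṁ c_p) = 38.6 − 64.2/(4.39·2.26) = 32.129 °C.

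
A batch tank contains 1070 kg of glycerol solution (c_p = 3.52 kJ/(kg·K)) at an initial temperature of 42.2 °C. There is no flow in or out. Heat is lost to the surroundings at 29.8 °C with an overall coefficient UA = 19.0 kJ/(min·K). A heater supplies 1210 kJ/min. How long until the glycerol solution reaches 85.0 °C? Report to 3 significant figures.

Unsteady energy balance on the tank contents: M c_p dT/dt = −UA(T − T_amb) + Q̇.
τ = M c_p/UA = 198.23 min; T_ss = T_amb + Q̇/UA = 29.8 + 1210/19.0 = 93.484 °C.
T(t) = T_ss + (T₀ − T_ss)e^(−t/τ); set T = 85.0:
t = −τ ln[(T − T_ss)/(T₀ − T_ss)] = −198.23 · ln(0.16544) = 356.65 min.

357 min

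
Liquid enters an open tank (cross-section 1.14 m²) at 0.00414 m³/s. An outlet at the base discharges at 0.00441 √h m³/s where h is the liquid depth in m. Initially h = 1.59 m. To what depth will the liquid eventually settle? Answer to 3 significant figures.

A dh/dt = Q_in − 0.00441 √h. Steady state requires inflow = outflow:
Q_in = 0.00441 √h_ss ⇒ √h_ss = 0.00414/0.00441 = 0.93878.
h_ss = 0.93878² = 0.88130 m. (Since h₀ = 1.59 m > h_ss, the level will fall toward this value.)

0.881 m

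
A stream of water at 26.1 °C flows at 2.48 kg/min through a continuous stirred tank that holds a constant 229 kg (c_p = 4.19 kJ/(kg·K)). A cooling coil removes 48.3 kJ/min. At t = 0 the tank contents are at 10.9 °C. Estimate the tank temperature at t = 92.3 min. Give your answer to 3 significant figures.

17.6 °C

M c_p dT/dt = ṁ c_p (T_in − T) − Q̇.
τ = M/ṁ = 92.339 min; T_ss = T_in − Q̇/(ṁ c_p) = 26.1 − 48.3/(2.48·4.19) = 21.452 °C.
T approaches T_ss exponentially: T(t) = T_ss + (T₀ − T_ss) e^(−t/τ).
T(92.3) = 21.452 + (-10.552)·e^(−92.3/92.339) = 21.452 + (-10.552)·0.36803 = 17.568 °C.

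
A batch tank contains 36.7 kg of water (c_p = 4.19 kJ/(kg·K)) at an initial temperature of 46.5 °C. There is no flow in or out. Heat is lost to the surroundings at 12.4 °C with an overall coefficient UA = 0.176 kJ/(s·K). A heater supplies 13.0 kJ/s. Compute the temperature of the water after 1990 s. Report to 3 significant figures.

M c_p dT/dt = −UA(T − T_amb) + Q̇.
dT/dt = (T_ss − T)/τ with T_ss = T_amb + Q̇/UA = 12.4 + 13.0/0.176 = 86.264 °C, τ = M c_p/UA = 36.7·4.19/0.176 = 873.71 s.
This is linear first-order; T(t) = T_ss + (T₀ − T_ss) e^(−t/τ).
T(1990) = 86.264 + (-39.764)·0.10253 = 82.187 °C.

82.2 °C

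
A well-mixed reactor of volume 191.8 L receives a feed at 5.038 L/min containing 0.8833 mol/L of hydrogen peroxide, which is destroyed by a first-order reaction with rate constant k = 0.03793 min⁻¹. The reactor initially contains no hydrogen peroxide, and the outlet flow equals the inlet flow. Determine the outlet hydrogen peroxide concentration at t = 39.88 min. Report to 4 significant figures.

0.3335 mol/L

V dC/dt = Q(C_in − C) − k V C.
dC/dt = (Q/V) C_in − (Q/V + k) C; effective rate a = Q/V + k = 0.0262669 + 0.03793 = 0.0641969 min⁻¹.
C_ss = Q C_in/(Q + kV) = 0.361413 mol/L; C(t) = C_ss + (C₀ − C_ss) e^(−a t).
C(39.88) = 0.361413 + (-0.361413)·e^(−0.0641969·39.88) = 0.361413 + (-0.361413)·0.0772913 = 0.333479 mol/L.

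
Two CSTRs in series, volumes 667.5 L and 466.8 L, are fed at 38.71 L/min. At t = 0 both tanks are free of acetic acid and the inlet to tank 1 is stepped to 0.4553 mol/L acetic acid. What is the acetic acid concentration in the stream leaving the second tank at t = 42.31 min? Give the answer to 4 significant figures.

0.3568 mol/L

Each tank obeys Vᵢ dCᵢ/dt = Q(Cᵢ₋₁ − Cᵢ), so τᵢ = Vᵢ/Q.
τ₁ = 667.5/38.71 = 17.2436 min; τ₂ = 466.8/38.71 = 12.0589 min.
Tank 1: C₁ = C_in(1 − e^(−t/τ₁)). Tank 2 (τ₁ ≠ τ₂): C₂ = C_in[1 − (τ₁ e^(−t/τ₁) − τ₂ e^(−t/τ₂))/(τ₁ − τ₂)].
At t = 42.31: e^(−t/τ₁) = 0.0859781, e^(−t/τ₂) = 0.0299384.
C₂ = 0.4553·[1 − (17.2436·0.0859781 − 12.0589·0.0299384)/(5.18471)] = 0.4553·0.783682 = 0.356810 mol/L.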